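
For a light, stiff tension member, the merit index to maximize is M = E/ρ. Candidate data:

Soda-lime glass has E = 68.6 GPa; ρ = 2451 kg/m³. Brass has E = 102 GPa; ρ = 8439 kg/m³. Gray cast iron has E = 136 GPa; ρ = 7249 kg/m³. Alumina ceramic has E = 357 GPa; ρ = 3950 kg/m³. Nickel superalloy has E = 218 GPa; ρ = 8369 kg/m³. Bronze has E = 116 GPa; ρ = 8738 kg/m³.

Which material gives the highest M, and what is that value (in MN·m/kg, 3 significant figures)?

alumina ceramic, M = 90.4 MN·m/kg

Evaluate M for each candidate:
  alumina ceramic: M = 90.4 MN·m/kg
  soda-lime glass: M = 28.0 MN·m/kg
  nickel superalloy: M = 26.0 MN·m/kg
  gray cast iron: M = 18.8 MN·m/kg
  bronze: M = 13.3 MN·m/kg
  brass: M = 12.1 MN·m/kg
The maximum is for alumina ceramic.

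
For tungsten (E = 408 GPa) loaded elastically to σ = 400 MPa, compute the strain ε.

9.80×10⁻⁴

ε = σ/E = 400 / 408000 = 9.80×10⁻⁴.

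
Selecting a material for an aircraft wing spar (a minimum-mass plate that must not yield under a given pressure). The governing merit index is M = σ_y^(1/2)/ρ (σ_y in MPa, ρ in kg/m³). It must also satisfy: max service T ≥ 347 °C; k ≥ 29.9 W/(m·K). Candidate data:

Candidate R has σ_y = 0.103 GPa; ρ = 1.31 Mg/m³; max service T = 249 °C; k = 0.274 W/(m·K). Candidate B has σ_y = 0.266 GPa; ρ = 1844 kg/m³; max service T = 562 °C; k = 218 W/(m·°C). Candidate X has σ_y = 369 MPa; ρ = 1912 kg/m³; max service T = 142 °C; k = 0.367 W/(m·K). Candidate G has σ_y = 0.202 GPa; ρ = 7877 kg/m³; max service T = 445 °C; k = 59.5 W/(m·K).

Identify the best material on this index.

Screen on constraints: max service T ≥ 347 °C; k ≥ 29.9 W/(m·K). Survivors: candidate B, candidate G.
Convert each candidate to consistent units, then evaluate M:
  candidate B: σ_y = 266.0 MPa, ρ = 1844 kg/m³
  candidate G: σ_y = 202.0 MPa, ρ = 7877 kg/m³
  candidate B: M = 8.84×10⁻³
  candidate G: M = 1.80×10⁻³
Candidate B ranks first.

candidate B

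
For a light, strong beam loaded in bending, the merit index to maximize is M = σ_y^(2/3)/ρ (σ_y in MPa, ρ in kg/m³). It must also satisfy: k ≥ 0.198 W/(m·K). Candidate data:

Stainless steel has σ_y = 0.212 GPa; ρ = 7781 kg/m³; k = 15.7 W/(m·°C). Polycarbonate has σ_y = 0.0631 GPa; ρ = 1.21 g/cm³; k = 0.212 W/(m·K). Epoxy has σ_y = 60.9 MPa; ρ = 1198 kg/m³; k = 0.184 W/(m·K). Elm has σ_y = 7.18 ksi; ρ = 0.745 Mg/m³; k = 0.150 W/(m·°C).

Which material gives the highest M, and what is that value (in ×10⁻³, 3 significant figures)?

polycarbonate, M = 13.1×10⁻³

Screen on constraints: k ≥ 0.198 W/(m·K). Survivors: stainless steel, polycarbonate.
Normalizing units and computing the index:
  stainless steel: σ_y = 212.0 MPa, ρ = 7781 kg/m³
  polycarbonate: σ_y = 63.10 MPa, ρ = 1210 kg/m³
  polycarbonate: M = 13.1×10⁻³
  stainless steel: M = 4.57×10⁻³
Highest index: polycarbonate.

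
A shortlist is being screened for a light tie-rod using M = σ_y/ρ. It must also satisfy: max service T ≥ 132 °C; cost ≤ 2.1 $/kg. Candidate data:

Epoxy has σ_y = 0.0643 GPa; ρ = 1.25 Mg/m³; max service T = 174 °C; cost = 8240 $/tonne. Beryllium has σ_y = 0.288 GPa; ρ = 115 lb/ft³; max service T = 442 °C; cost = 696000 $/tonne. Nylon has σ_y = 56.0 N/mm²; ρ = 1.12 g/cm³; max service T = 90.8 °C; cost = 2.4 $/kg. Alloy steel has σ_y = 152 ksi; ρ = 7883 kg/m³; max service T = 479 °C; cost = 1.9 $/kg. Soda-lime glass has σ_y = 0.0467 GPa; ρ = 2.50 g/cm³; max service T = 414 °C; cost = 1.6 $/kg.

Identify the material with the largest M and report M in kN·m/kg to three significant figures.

alloy steel, M = 133 kN·m/kg

Screen on constraints: max service T ≥ 132 °C; cost ≤ 2.1 $/kg. Survivors: alloy steel, soda-lime glass.
Convert each candidate to consistent units, then evaluate M:
  alloy steel: σ_y = 1048 MPa, ρ = 7883 kg/m³
  soda-lime glass: σ_y = 46.70 MPa, ρ = 2500 kg/m³
  alloy steel: M = 133 kN·m/kg
  soda-lime glass: M = 18.7 kN·m/kg
Alloy steel has the largest M.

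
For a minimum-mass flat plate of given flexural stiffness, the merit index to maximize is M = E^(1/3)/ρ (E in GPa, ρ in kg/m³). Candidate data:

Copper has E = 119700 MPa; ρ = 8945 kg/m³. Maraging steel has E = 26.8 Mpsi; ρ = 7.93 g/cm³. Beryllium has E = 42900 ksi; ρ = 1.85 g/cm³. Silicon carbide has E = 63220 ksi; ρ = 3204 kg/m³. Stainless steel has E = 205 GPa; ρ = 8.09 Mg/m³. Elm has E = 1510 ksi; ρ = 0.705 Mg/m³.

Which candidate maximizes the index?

In SI units:
  copper: E = 119.7 GPa, ρ = 8945 kg/m³
  maraging steel: E = 184.8 GPa, ρ = 7930 kg/m³
  beryllium: E = 295.8 GPa, ρ = 1850 kg/m³
  silicon carbide: E = 435.9 GPa, ρ = 3204 kg/m³
  stainless steel: E = 205.0 GPa, ρ = 8090 kg/m³
  elm: E = 10.41 GPa, ρ = 705.0 kg/m³
  beryllium: M = 3.60×10⁻³
  elm: M = 3.10×10⁻³
  silicon carbide: M = 2.37×10⁻³
  stainless steel: M = 0.729×10⁻³
  maraging steel: M = 0.718×10⁻³
  copper: M = 0.551×10⁻³
Beryllium has the largest M.

beryllium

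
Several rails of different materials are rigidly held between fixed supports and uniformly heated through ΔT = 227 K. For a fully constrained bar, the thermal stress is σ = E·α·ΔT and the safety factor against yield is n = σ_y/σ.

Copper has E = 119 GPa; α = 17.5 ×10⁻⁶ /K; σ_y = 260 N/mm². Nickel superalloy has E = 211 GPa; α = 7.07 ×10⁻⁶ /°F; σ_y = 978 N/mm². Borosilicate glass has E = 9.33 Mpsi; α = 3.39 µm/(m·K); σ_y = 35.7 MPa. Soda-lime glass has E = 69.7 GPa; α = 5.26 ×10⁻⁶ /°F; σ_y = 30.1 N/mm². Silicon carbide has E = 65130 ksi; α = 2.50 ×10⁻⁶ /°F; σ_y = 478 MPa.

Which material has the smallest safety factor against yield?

soda-lime glass

With everything in SI (GPa, ×10⁻⁶/K, MPa):
  copper: E = 119.0, α = 17.5, σ_y = 260.0 → σ = 473 MPa, n = 0.550
  nickel superalloy: E = 211.0, α = 12.7, σ_y = 978.0 → σ = 610 MPa, n = 1.60
  borosilicate glass: E = 64.33, α = 3.39, σ_y = 35.70 → σ = 49.5 MPa, n = 0.721
  soda-lime glass: E = 69.70, α = 9.47, σ_y = 30.10 → σ = 150 MPa, n = 0.201
  silicon carbide: E = 449.1, α = 4.50, σ_y = 478.0 → σ = 459 MPa, n = 1.04
Soda-lime glass has the lowest safety factor, n = 0.201.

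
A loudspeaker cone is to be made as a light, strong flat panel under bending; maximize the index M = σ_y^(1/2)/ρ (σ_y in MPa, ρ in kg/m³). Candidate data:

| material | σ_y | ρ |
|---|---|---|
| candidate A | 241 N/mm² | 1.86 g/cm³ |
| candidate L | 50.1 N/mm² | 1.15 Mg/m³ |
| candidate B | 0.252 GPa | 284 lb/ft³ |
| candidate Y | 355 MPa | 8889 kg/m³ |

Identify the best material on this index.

Convert each candidate to consistent units, then evaluate M:
  candidate A: σ_y = 241.0 MPa, ρ = 1860 kg/m³
  candidate L: σ_y = 50.10 MPa, ρ = 1150 kg/m³
  candidate B: σ_y = 252.0 MPa, ρ = 4549 kg/m³
  candidate Y: σ_y = 355.0 MPa, ρ = 8889 kg/m³
  candidate A: M = 8.35×10⁻³
  candidate L: M = 6.15×10⁻³
  candidate B: M = 3.49×10⁻³
  candidate Y: M = 2.12×10⁻³
Candidate A has the largest M.

candidate A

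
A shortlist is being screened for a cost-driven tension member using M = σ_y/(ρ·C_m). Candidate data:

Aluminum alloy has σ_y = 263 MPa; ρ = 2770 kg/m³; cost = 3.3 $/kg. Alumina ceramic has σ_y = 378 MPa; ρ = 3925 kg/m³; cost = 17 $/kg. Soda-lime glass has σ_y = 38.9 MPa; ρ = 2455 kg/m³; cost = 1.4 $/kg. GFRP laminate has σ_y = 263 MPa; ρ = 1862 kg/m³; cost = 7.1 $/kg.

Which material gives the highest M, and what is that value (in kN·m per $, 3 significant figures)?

Per-candidate index values:
  aluminum alloy: M = 28.8 kN·m per $
  GFRP laminate: M = 19.9 kN·m per $
  soda-lime glass: M = 11.3 kN·m per $
  alumina ceramic: M = 5.67 kN·m per $
The maximum is for aluminum alloy.

aluminum alloy, M = 28.8 kN·m per $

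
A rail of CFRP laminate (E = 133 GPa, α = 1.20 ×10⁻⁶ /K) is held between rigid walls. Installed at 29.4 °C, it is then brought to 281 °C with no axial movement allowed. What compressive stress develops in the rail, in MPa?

ΔT = 251.6 K. Constrained thermal stress σ = E·α·ΔT = 133.0×10³ MPa × 1.20×10⁻⁶ × 251.6 = 40.2 MPa (compressive).

40.2 MPa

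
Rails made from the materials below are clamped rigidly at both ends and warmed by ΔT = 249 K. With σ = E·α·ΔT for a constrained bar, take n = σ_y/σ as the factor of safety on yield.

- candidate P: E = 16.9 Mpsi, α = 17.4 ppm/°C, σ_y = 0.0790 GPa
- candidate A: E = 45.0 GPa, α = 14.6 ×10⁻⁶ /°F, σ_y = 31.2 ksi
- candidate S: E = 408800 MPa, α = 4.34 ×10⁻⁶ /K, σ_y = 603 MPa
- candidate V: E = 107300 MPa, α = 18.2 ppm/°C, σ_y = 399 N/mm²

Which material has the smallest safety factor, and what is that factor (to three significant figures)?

candidate P, n = 0.156

Per material, after unit conversion:
  candidate P: E = 116.5, α = 17.4, σ_y = 79.00 → σ = 505 MPa, n = 0.156
  candidate A: E = 45.00, α = 26.3, σ_y = 215.1 → σ = 294 MPa, n = 0.731
  candidate S: E = 408.8, α = 4.34, σ_y = 603.0 → σ = 442 MPa, n = 1.36
  candidate V: E = 107.3, α = 18.2, σ_y = 399.0 → σ = 486 MPa, n = 0.821
Candidate P has the lowest safety factor, n = 0.156.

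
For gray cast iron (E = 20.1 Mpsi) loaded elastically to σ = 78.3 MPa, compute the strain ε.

5.65×10⁻⁴

E = 20.1 Mpsi = 138.6 GPa = 138600 MPa.
ε = σ/E = 78.3 / 138600 = 5.65×10⁻⁴.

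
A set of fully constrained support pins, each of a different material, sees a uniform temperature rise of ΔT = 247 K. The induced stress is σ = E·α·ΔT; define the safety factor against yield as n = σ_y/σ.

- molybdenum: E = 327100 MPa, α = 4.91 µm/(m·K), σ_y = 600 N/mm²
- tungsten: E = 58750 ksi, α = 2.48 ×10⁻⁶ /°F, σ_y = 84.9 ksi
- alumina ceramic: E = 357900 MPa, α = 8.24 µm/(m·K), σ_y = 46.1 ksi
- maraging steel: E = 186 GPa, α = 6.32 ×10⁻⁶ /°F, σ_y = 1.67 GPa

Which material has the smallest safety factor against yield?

alumina ceramic

Per material, after unit conversion:
  molybdenum: E = 327.1, α = 4.91, σ_y = 600.0 → σ = 397 MPa, n = 1.51
  tungsten: E = 405.1, α = 4.46, σ_y = 585.4 → σ = 447 MPa, n = 1.31
  alumina ceramic: E = 357.9, α = 8.24, σ_y = 317.8 → σ = 728 MPa, n = 0.436
  maraging steel: E = 186.0, α = 11.4, σ_y = 1670 → σ = 523 MPa, n = 3.20
Alumina ceramic has the lowest safety factor, n = 0.436.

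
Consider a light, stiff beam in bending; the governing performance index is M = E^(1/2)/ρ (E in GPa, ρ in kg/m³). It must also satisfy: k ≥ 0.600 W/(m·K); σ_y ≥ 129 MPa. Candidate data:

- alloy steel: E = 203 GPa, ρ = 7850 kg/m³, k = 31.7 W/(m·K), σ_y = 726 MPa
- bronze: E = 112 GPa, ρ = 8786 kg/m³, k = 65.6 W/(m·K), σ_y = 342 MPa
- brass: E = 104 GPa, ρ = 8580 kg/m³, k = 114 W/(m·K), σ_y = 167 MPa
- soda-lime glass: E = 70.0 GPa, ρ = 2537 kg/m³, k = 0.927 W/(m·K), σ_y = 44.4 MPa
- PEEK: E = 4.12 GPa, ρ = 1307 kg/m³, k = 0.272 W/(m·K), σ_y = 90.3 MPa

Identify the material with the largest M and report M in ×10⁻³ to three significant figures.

Screen on constraints: k ≥ 0.600 W/(m·K); σ_y ≥ 129 MPa. Survivors: alloy steel, bronze, brass.
Per-candidate index values:
  alloy steel: M = 1.82×10⁻³
  bronze: M = 1.20×10⁻³
  brass: M = 1.19×10⁻³
The maximum is for alloy steel.

alloy steel, M = 1.82×10⁻³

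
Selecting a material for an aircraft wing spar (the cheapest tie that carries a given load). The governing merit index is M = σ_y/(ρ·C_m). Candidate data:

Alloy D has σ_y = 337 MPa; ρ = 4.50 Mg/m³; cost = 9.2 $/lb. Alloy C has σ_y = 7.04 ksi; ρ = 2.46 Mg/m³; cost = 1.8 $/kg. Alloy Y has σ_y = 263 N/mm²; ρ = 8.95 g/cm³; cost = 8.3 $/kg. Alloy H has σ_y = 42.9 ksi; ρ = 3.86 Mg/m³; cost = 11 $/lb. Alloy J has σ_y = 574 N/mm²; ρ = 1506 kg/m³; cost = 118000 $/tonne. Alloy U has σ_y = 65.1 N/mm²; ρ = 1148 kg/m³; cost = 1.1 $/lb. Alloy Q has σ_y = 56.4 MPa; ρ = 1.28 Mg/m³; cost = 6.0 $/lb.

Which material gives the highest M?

Putting every candidate on a common basis:
  alloy D: σ_y = 337.0 MPa, ρ = 4500 kg/m³, cost = 20.28 $/kg
  alloy C: σ_y = 48.54 MPa, ρ = 2460 kg/m³, cost = 1.800 $/kg
  alloy Y: σ_y = 263.0 MPa, ρ = 8950 kg/m³, cost = 8.300 $/kg
  alloy H: σ_y = 295.8 MPa, ρ = 3860 kg/m³, cost = 24.25 $/kg
  alloy J: σ_y = 574.0 MPa, ρ = 1506 kg/m³, cost = 118.0 $/kg
  alloy U: σ_y = 65.10 MPa, ρ = 1148 kg/m³, cost = 2.425 $/kg
  alloy Q: σ_y = 56.40 MPa, ρ = 1280 kg/m³, cost = 13.23 $/kg
  alloy U: M = 23.4 kN·m per $
  alloy C: M = 11.0 kN·m per $
  alloy D: M = 3.69 kN·m per $
  alloy Y: M = 3.54 kN·m per $
  alloy Q: M = 3.33 kN·m per $
  alloy J: M = 3.23 kN·m per $
  alloy H: M = 3.16 kN·m per $
Alloy U ranks first.

alloy U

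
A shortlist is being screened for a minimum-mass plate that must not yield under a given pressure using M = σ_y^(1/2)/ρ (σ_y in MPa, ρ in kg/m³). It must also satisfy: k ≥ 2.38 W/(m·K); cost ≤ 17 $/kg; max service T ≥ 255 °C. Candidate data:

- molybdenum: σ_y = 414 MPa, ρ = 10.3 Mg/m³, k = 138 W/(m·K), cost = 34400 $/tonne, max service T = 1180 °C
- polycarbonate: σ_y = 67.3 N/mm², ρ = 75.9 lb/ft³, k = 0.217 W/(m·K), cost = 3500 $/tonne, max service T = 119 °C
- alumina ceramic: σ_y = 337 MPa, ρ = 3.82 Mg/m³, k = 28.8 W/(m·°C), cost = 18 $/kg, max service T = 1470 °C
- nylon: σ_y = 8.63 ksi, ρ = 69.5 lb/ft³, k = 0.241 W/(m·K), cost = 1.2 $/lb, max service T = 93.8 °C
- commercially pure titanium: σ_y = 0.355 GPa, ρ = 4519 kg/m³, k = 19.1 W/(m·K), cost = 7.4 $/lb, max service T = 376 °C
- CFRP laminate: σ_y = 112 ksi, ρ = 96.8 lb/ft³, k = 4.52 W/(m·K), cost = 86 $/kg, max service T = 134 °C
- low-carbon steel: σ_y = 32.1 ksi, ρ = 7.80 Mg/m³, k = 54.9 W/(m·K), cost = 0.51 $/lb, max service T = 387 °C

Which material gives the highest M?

commercially pure titanium

Screen on constraints: k ≥ 2.38 W/(m·K); cost ≤ 17 $/kg; max service T ≥ 255 °C. Survivors: commercially pure titanium, low-carbon steel.
In SI units:
  commercially pure titanium: σ_y = 355.0 MPa, ρ = 4519 kg/m³
  low-carbon steel: σ_y = 221.3 MPa, ρ = 7800 kg/m³
  commercially pure titanium: M = 4.17×10⁻³
  low-carbon steel: M = 1.91×10⁻³
Highest index: commercially pure titanium.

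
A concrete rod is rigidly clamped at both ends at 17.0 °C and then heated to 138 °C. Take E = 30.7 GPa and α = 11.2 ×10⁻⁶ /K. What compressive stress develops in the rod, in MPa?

ΔT = 121.0 K. Constrained thermal stress σ = E·α·ΔT = 30.70×10³ MPa × 11.2×10⁻⁶ × 121.0 = 41.6 MPa (compressive).

41.6 MPa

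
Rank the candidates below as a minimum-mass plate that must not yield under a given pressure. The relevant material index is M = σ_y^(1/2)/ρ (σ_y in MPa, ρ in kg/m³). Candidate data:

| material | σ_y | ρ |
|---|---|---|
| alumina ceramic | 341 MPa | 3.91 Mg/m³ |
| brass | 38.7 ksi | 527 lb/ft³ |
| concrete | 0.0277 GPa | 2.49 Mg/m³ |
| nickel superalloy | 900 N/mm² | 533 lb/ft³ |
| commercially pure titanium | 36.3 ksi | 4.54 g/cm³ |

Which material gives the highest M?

After converting to SI:
  alumina ceramic: σ_y = 341.0 MPa, ρ = 3910 kg/m³
  brass: σ_y = 266.8 MPa, ρ = 8442 kg/m³
  concrete: σ_y = 27.70 MPa, ρ = 2490 kg/m³
  nickel superalloy: σ_y = 900.0 MPa, ρ = 8538 kg/m³
  commercially pure titanium: σ_y = 250.3 MPa, ρ = 4540 kg/m³
  alumina ceramic: M = 4.72×10⁻³
  nickel superalloy: M = 3.51×10⁻³
  commercially pure titanium: M = 3.48×10⁻³
  concrete: M = 2.11×10⁻³
  brass: M = 1.94×10⁻³
The maximum is for alumina ceramic.

alumina ceramic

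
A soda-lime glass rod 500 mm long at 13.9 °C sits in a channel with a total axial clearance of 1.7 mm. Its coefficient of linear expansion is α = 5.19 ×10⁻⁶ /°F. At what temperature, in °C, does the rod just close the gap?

α = 5.19×10⁻⁶/°F × 9/5 = 9.34×10⁻⁶/K.
α·L₀·ΔT = 1.7 mm ⇒ ΔT = 1.7 / (9.34×10⁻⁶ × 500.0) = 363.9 K.
T = 13.9 + 363.9 = 377.8 °C.

378 °C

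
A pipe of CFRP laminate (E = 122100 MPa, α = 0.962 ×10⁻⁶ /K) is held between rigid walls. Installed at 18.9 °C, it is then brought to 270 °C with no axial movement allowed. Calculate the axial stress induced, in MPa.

E = 122100 MPa = 122.1 GPa.
ΔT = 251.1 K. Constrained thermal stress σ = E·α·ΔT = 122.1×10³ MPa × 0.962×10⁻⁶ × 251.1 = 29.5 MPa (compressive).

29.5 MPa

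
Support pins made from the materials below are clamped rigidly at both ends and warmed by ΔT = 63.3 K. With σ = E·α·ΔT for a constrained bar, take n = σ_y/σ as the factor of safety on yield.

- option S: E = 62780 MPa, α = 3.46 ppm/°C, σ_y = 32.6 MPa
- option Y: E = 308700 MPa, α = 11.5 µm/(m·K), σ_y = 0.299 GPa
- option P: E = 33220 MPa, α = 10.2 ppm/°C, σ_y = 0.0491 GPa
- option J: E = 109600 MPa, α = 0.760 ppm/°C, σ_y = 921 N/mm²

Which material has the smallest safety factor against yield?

Converting E to GPa, α to ×10⁻⁶/K, σ_y to MPa, then σ and n for each:
  option S: E = 62.78, α = 3.46, σ_y = 32.60 → σ = 13.7 MPa, n = 2.37
  option Y: E = 308.7, α = 11.5, σ_y = 299.0 → σ = 225 MPa, n = 1.33
  option P: E = 33.22, α = 10.2, σ_y = 49.10 → σ = 21.4 MPa, n = 2.29
  option J: E = 109.6, α = 0.760, σ_y = 921.0 → σ = 5.27 MPa, n = 175
The minimum is option Y at n = 1.33.

option Y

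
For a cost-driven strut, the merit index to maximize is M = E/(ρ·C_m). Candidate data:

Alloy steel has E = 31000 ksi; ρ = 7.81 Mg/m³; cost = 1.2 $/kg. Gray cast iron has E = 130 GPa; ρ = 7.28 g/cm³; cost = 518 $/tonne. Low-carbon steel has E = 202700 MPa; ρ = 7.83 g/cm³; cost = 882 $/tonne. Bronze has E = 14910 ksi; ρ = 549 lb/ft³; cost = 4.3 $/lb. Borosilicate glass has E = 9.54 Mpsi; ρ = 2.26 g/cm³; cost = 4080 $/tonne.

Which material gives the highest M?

gray cast iron

Convert each candidate to consistent units, then evaluate M:
  alloy steel: E = 213.7 GPa, ρ = 7810 kg/m³, cost = 1.200 $/kg
  gray cast iron: E = 130.0 GPa, ρ = 7280 kg/m³, cost = 0.5180 $/kg
  low-carbon steel: E = 202.7 GPa, ρ = 7830 kg/m³, cost = 0.8820 $/kg
  bronze: E = 102.8 GPa, ρ = 8794 kg/m³, cost = 9.480 $/kg
  borosilicate glass: E = 65.78 GPa, ρ = 2260 kg/m³, cost = 4.080 $/kg
  gray cast iron: M = 34.5 MN·m per $
  low-carbon steel: M = 29.4 MN·m per $
  alloy steel: M = 22.8 MN·m per $
  borosilicate glass: M = 7.13 MN·m per $
  bronze: M = 1.23 MN·m per $
Gray cast iron has the largest M.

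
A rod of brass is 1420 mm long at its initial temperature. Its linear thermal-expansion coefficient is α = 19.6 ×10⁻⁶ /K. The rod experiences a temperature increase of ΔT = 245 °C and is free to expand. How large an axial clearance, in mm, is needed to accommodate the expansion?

6.82 mm

ΔL = α·L₀·ΔT = 19.6×10⁻⁶ × 1420 mm × 245.0 K = 6.82 mm.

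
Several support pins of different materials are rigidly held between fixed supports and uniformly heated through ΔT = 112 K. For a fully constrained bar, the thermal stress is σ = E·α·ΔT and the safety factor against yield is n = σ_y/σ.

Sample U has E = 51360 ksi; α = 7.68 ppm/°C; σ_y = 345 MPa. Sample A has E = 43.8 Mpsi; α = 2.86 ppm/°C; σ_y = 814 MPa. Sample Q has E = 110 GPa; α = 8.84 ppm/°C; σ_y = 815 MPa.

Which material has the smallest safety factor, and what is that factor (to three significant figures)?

sample U, n = 1.13

Converting E to GPa, α to ×10⁻⁶/K, σ_y to MPa, then σ and n for each:
  sample U: E = 354.1, α = 7.68, σ_y = 345.0 → σ = 305 MPa, n = 1.13
  sample A: E = 302.0, α = 2.86, σ_y = 814.0 → σ = 96.7 MPa, n = 8.41
  sample Q: E = 110.0, α = 8.84, σ_y = 815.0 → σ = 109 MPa, n = 7.48
The minimum is sample U at n = 1.13.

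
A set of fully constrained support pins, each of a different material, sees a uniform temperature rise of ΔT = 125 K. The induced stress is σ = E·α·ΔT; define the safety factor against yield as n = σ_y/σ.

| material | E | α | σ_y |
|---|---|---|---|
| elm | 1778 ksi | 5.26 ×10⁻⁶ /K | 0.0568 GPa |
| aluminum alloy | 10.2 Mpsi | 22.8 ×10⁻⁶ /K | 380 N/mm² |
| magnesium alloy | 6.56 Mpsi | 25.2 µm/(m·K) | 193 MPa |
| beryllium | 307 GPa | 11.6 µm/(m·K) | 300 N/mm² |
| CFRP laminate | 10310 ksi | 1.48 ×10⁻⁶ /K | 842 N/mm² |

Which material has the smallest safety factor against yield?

beryllium

With everything in SI (GPa, ×10⁻⁶/K, MPa):
  elm: E = 12.26, α = 5.26, σ_y = 56.80 → σ = 8.06 MPa, n = 7.05
  aluminum alloy: E = 70.33, α = 22.8, σ_y = 380.0 → σ = 200 MPa, n = 1.90
  magnesium alloy: E = 45.23, α = 25.2, σ_y = 193.0 → σ = 142 MPa, n = 1.35
  beryllium: E = 307.0, α = 11.6, σ_y = 300.0 → σ = 445 MPa, n = 0.674
  CFRP laminate: E = 71.08, α = 1.48, σ_y = 842.0 → σ = 13.2 MPa, n = 64.0
Beryllium has the lowest safety factor, n = 0.674.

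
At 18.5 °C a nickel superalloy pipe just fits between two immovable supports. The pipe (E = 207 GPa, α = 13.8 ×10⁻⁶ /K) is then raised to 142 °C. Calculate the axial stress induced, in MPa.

ΔT = 123.5 K. Constrained thermal stress σ = E·α·ΔT = 207.0×10³ MPa × 13.8×10⁻⁶ × 123.5 = 353 MPa (compressive).

353 MPa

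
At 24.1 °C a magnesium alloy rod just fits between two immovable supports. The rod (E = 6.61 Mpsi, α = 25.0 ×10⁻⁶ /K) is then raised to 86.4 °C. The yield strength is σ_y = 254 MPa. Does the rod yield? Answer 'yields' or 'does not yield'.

does not yield

E = 6.61 Mpsi = 45.57 GPa.
ΔT = 62.30 K. Constrained thermal stress σ = E·α·ΔT = 45.57×10³ MPa × 25.0×10⁻⁶ × 62.30 = 71.0 MPa (compressive).
Compare to σ_y = 254 MPa: σ < σ_y, so it does not yield.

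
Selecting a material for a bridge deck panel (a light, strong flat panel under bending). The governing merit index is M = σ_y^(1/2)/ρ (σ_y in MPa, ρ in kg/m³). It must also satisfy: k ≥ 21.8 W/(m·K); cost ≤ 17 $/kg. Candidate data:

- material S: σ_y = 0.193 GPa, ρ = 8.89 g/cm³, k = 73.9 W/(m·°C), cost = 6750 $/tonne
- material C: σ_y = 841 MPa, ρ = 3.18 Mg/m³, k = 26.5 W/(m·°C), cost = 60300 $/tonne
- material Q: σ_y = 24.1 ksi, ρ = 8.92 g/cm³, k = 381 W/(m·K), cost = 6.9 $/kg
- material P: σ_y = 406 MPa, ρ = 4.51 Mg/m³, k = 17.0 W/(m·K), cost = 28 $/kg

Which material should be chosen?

Screen on constraints: k ≥ 21.8 W/(m·K); cost ≤ 17 $/kg. Survivors: material S, material Q.
In SI units:
  material S: σ_y = 193.0 MPa, ρ = 8890 kg/m³
  material Q: σ_y = 166.2 MPa, ρ = 8920 kg/m³
  material S: M = 1.56×10⁻³
  material Q: M = 1.45×10⁻³
The maximum is for material S.

material S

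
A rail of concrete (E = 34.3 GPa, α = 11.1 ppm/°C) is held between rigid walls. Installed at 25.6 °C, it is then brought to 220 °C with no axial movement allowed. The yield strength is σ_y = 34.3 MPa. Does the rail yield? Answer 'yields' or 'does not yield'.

ΔT = 194.4 K. Constrained thermal stress σ = E·α·ΔT = 34.30×10³ MPa × 11.1×10⁻⁶ × 194.4 = 74.0 MPa (compressive).
Compare to σ_y = 34.3 MPa: σ ≥ σ_y, so it yields.

yields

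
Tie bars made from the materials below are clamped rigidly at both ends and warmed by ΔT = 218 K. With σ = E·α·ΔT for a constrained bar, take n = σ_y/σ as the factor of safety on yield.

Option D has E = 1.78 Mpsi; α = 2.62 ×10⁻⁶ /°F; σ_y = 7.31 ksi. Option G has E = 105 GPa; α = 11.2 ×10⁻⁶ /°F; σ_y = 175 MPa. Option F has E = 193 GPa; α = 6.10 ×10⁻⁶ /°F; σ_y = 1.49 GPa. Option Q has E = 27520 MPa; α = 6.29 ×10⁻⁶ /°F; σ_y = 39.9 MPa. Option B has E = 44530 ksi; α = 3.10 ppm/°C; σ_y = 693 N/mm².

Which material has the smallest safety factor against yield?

option G

Converting E to GPa, α to ×10⁻⁶/K, σ_y to MPa, then σ and n for each:
  option D: E = 12.27, α = 4.72, σ_y = 50.40 → σ = 12.6 MPa, n = 3.99
  option G: E = 105.0, α = 20.2, σ_y = 175.0 → σ = 461 MPa, n = 0.379
  option F: E = 193.0, α = 11.0, σ_y = 1490 → σ = 462 MPa, n = 3.23
  option Q: E = 27.52, α = 11.3, σ_y = 39.90 → σ = 67.9 MPa, n = 0.587
  option B: E = 307.0, α = 3.10, σ_y = 693.0 → σ = 207 MPa, n = 3.34
The minimum is option G at n = 0.379.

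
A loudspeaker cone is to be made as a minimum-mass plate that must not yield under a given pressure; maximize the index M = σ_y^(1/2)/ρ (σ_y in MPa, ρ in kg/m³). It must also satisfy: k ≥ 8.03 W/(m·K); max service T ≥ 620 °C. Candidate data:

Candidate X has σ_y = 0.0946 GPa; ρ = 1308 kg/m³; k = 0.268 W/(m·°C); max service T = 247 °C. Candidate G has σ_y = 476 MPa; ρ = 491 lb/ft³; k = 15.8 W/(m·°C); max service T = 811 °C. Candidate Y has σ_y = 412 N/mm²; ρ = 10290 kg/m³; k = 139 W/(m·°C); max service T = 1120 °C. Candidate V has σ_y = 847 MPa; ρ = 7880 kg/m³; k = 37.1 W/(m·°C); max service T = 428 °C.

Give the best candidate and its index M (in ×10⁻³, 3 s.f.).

candidate G, M = 2.77×10⁻³

Screen on constraints: k ≥ 8.03 W/(m·K); max service T ≥ 620 °C. Survivors: candidate G, candidate Y.
In SI units:
  candidate G: σ_y = 476.0 MPa, ρ = 7865 kg/m³
  candidate Y: σ_y = 412.0 MPa, ρ = 10290 kg/m³
  candidate G: M = 2.77×10⁻³
  candidate Y: M = 1.97×10⁻³
Highest index: candidate G.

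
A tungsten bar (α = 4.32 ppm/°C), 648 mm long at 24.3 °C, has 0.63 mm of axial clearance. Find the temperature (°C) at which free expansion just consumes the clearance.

249 °C

α·L₀·ΔT = 0.63 mm ⇒ ΔT = 0.63 / (4.32×10⁻⁶ × 648.0) = 225.1 K.
T = 24.3 + 225.1 = 249.4 °C.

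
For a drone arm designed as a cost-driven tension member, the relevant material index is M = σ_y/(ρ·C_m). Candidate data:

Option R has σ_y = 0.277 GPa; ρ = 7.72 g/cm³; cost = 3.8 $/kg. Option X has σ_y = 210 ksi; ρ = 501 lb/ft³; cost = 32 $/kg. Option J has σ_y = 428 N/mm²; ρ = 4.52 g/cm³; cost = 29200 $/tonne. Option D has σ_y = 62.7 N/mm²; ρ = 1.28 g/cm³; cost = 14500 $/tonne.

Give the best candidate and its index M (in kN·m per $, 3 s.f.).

In SI units:
  option R: σ_y = 277.0 MPa, ρ = 7720 kg/m³, cost = 3.800 $/kg
  option X: σ_y = 1448 MPa, ρ = 8025 kg/m³, cost = 32.00 $/kg
  option J: σ_y = 428.0 MPa, ρ = 4520 kg/m³, cost = 29.20 $/kg
  option D: σ_y = 62.70 MPa, ρ = 1280 kg/m³, cost = 14.50 $/kg
  option R: M = 9.44 kN·m per $
  option X: M = 5.64 kN·m per $
  option D: M = 3.38 kN·m per $
  option J: M = 3.24 kN·m per $
The maximum is for option R.

option R, M = 9.44 kN·m per $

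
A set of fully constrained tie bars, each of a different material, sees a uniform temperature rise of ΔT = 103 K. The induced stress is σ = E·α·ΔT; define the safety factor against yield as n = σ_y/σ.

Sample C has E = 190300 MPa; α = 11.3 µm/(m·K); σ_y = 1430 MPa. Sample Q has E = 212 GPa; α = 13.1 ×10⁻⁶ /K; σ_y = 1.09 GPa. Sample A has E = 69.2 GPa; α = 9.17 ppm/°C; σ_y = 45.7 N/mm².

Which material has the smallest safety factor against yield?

sample A

With everything in SI (GPa, ×10⁻⁶/K, MPa):
  sample C: E = 190.3, α = 11.3, σ_y = 1430 → σ = 221 MPa, n = 6.46
  sample Q: E = 212.0, α = 13.1, σ_y = 1090 → σ = 286 MPa, n = 3.81
  sample A: E = 69.20, α = 9.17, σ_y = 45.70 → σ = 65.4 MPa, n = 0.699
Sample A has the lowest safety factor, n = 0.699.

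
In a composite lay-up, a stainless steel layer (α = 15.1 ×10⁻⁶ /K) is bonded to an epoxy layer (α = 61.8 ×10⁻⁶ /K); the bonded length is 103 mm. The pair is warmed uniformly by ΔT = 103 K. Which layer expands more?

α(stainless steel) = 15.1×10⁻⁶/K vs α(epoxy) = 61.8×10⁻⁶/K.
Higher α expands more for the same ΔT: epoxy.

epoxy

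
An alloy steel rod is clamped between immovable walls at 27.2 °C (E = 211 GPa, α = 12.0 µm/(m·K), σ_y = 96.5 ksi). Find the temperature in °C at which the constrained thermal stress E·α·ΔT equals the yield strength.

σ_y = 96.5 ksi = 665.3 MPa.
E·α·ΔT = 665.3 MPa ⇒ ΔT = 665.3 / (211.0×10³ × 12.0×10⁻⁶) = 262.8 K.
T = 27.2 + 262.8 = 290.0 °C.

290 °C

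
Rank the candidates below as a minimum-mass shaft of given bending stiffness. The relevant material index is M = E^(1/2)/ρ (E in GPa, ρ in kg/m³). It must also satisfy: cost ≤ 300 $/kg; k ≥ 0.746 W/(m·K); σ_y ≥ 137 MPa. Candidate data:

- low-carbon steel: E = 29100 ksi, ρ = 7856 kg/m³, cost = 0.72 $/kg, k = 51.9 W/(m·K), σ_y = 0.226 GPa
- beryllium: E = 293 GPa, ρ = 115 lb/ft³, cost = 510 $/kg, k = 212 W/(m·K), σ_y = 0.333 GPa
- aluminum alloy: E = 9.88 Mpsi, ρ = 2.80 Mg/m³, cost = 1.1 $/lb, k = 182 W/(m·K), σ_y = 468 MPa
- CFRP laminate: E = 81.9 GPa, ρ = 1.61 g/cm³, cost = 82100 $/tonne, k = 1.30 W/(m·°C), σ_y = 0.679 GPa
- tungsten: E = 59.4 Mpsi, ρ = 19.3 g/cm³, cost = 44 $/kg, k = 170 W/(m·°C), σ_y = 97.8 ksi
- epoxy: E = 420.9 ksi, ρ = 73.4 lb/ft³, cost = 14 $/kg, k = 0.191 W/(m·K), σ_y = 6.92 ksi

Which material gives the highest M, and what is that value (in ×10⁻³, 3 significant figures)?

CFRP laminate, M = 5.62×10⁻³

Screen on constraints: cost ≤ 300 $/kg; k ≥ 0.746 W/(m·K); σ_y ≥ 137 MPa. Survivors: low-carbon steel, aluminum alloy, CFRP laminate, tungsten.
In SI units:
  low-carbon steel: E = 200.6 GPa, ρ = 7856 kg/m³
  aluminum alloy: E = 68.12 GPa, ρ = 2800 kg/m³
  CFRP laminate: E = 81.90 GPa, ρ = 1610 kg/m³
  tungsten: E = 409.5 GPa, ρ = 19300 kg/m³
  CFRP laminate: M = 5.62×10⁻³
  aluminum alloy: M = 2.95×10⁻³
  low-carbon steel: M = 1.80×10⁻³
  tungsten: M = 1.05×10⁻³
CFRP laminate has the largest M.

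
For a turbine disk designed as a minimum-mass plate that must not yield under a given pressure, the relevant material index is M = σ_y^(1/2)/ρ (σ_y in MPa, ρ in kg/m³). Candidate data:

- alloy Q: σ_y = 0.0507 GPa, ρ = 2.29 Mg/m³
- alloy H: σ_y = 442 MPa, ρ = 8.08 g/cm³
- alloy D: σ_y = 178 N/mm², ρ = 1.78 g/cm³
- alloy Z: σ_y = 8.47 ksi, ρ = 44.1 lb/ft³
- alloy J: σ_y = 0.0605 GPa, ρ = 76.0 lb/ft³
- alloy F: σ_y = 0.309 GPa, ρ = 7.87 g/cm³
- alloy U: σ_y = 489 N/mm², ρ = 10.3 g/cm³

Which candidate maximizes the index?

alloy Z

After converting to SI:
  alloy Q: σ_y = 50.70 MPa, ρ = 2290 kg/m³
  alloy H: σ_y = 442.0 MPa, ρ = 8080 kg/m³
  alloy D: σ_y = 178.0 MPa, ρ = 1780 kg/m³
  alloy Z: σ_y = 58.40 MPa, ρ = 706.4 kg/m³
  alloy J: σ_y = 60.50 MPa, ρ = 1217 kg/m³
  alloy F: σ_y = 309.0 MPa, ρ = 7870 kg/m³
  alloy U: σ_y = 489.0 MPa, ρ = 10300 kg/m³
  alloy Z: M = 10.8×10⁻³
  alloy D: M = 7.50×10⁻³
  alloy J: M = 6.39×10⁻³
  alloy Q: M = 3.11×10⁻³
  alloy H: M = 2.60×10⁻³
  alloy F: M = 2.23×10⁻³
  alloy U: M = 2.15×10⁻³
Highest index: alloy Z.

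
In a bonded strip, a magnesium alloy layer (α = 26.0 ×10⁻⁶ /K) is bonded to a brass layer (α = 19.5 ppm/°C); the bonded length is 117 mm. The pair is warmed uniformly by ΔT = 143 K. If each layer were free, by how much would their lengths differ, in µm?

109 µm

Δα = |26.0 − 19.5|×10⁻⁶/K = 6.50×10⁻⁶/K.
ΔL_mismatch = Δα·L·ΔT = 6.50×10⁻⁶ × 117.0 mm × 143.0 K = 109 µm.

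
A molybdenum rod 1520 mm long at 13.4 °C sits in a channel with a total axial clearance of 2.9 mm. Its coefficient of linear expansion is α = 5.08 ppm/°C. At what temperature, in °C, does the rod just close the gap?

389 °C

α·L₀·ΔT = 2.9 mm ⇒ ΔT = 2.9 / (5.08×10⁻⁶ × 1520.0) = 375.6 K.
T = 13.4 + 375.6 = 389.0 °C.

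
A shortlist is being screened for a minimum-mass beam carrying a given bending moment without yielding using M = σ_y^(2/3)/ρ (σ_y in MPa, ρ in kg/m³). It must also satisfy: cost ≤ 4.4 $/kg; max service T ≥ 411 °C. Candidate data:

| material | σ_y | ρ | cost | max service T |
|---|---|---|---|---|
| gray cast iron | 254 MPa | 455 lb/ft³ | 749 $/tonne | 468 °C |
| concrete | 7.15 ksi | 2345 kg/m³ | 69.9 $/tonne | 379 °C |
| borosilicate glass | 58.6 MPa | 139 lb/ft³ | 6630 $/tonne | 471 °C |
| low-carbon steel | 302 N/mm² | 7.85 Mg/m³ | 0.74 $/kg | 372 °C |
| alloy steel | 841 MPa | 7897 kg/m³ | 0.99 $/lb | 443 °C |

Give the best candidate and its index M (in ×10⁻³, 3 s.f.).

Screen on constraints: cost ≤ 4.4 $/kg; max service T ≥ 411 °C. Survivors: gray cast iron, alloy steel.
Convert each candidate to consistent units, then evaluate M:
  gray cast iron: σ_y = 254.0 MPa, ρ = 7288 kg/m³
  alloy steel: σ_y = 841.0 MPa, ρ = 7897 kg/m³
  alloy steel: M = 11.3×10⁻³
  gray cast iron: M = 5.50×10⁻³
Highest index: alloy steel.

alloy steel, M = 11.3×10⁻³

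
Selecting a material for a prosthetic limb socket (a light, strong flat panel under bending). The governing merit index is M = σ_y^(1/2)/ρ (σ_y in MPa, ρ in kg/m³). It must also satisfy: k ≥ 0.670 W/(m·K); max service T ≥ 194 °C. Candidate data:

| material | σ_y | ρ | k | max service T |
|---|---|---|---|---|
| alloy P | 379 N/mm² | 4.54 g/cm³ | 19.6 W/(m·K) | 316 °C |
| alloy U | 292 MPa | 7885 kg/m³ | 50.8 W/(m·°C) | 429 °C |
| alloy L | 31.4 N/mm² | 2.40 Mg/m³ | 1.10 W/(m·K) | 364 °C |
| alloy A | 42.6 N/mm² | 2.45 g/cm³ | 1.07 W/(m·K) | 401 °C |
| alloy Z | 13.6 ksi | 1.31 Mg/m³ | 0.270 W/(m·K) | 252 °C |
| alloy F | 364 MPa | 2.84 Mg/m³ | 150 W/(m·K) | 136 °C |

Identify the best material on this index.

Screen on constraints: k ≥ 0.670 W/(m·K); max service T ≥ 194 °C. Survivors: alloy P, alloy U, alloy L, alloy A.
Putting every candidate on a common basis:
  alloy P: σ_y = 379.0 MPa, ρ = 4540 kg/m³
  alloy U: σ_y = 292.0 MPa, ρ = 7885 kg/m³
  alloy L: σ_y = 31.40 MPa, ρ = 2400 kg/m³
  alloy A: σ_y = 42.60 MPa, ρ = 2450 kg/m³
  alloy P: M = 4.29×10⁻³
  alloy A: M = 2.66×10⁻³
  alloy L: M = 2.33×10⁻³
  alloy U: M = 2.17×10⁻³
Highest index: alloy P.

alloy P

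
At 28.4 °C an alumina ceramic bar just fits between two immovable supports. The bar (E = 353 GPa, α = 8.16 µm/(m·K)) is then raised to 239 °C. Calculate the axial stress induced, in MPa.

607 MPa

ΔT = 210.6 K. Constrained thermal stress σ = E·α·ΔT = 353.0×10³ MPa × 8.16×10⁻⁶ × 210.6 = 607 MPa (compressive).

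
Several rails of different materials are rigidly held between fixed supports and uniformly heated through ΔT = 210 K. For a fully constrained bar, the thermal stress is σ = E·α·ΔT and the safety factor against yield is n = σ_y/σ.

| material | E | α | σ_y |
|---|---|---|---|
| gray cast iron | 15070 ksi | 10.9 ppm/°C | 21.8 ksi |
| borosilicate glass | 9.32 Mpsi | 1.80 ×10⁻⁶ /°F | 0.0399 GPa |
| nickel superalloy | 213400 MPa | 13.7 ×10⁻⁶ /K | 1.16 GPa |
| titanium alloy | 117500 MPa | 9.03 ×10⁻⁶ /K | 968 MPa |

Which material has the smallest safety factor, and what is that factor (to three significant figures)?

With everything in SI (GPa, ×10⁻⁶/K, MPa):
  gray cast iron: E = 103.9, α = 10.9, σ_y = 150.3 → σ = 238 MPa, n = 0.632
  borosilicate glass: E = 64.26, α = 3.24, σ_y = 39.90 → σ = 43.7 MPa, n = 0.913
  nickel superalloy: E = 213.4, α = 13.7, σ_y = 1160 → σ = 614 MPa, n = 1.89
  titanium alloy: E = 117.5, α = 9.03, σ_y = 968.0 → σ = 223 MPa, n = 4.34
Gray cast iron has the lowest safety factor, n = 0.632.

gray cast iron, n = 0.632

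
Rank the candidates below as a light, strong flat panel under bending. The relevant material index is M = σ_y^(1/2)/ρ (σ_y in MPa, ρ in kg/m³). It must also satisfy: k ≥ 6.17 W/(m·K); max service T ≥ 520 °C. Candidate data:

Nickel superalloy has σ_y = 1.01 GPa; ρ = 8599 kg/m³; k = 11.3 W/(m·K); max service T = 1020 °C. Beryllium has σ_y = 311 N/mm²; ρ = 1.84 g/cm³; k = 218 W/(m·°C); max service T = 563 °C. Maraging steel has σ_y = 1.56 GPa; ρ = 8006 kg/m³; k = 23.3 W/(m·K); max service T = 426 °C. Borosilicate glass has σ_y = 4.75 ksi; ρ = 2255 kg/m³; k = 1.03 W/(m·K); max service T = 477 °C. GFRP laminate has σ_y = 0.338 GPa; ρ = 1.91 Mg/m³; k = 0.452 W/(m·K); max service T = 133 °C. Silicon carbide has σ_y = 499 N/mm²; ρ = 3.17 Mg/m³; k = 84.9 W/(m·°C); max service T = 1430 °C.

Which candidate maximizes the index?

Screen on constraints: k ≥ 6.17 W/(m·K); max service T ≥ 520 °C. Survivors: nickel superalloy, beryllium, silicon carbide.
Convert each candidate to consistent units, then evaluate M:
  nickel superalloy: σ_y = 1010 MPa, ρ = 8599 kg/m³
  beryllium: σ_y = 311.0 MPa, ρ = 1840 kg/m³
  silicon carbide: σ_y = 499.0 MPa, ρ = 3170 kg/m³
  beryllium: M = 9.58×10⁻³
  silicon carbide: M = 7.05×10⁻³
  nickel superalloy: M = 3.70×10⁻³
Beryllium ranks first.

beryllium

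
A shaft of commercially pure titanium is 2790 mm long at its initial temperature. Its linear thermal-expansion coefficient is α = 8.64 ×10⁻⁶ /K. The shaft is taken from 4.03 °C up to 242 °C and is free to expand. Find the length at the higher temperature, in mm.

2795.7 mm

ΔT = 242 − 4.03 = 238.0 K.
ΔL = α·L₀·ΔT = 8.64×10⁻⁶ × 2790 mm × 238.0 K = 5.74 mm.
L = L₀ + ΔL = 2790 + 5.74 = 2795.7 mm.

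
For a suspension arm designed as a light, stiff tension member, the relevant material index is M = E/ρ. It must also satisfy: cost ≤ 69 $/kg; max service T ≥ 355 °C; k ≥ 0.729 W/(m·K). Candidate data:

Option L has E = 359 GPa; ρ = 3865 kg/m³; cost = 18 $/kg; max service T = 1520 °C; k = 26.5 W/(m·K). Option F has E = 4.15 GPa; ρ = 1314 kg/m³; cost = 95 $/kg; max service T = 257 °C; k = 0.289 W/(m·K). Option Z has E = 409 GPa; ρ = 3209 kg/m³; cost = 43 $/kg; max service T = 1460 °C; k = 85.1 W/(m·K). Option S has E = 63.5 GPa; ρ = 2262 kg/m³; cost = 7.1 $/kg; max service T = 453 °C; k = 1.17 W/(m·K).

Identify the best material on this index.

Screen on constraints: cost ≤ 69 $/kg; max service T ≥ 355 °C; k ≥ 0.729 W/(m·K). Survivors: option L, option Z, option S.
Evaluate M for each candidate:
  option Z: M = 127 MN·m/kg
  option L: M = 92.9 MN·m/kg
  option S: M = 28.1 MN·m/kg
Option Z has the largest M.

option Z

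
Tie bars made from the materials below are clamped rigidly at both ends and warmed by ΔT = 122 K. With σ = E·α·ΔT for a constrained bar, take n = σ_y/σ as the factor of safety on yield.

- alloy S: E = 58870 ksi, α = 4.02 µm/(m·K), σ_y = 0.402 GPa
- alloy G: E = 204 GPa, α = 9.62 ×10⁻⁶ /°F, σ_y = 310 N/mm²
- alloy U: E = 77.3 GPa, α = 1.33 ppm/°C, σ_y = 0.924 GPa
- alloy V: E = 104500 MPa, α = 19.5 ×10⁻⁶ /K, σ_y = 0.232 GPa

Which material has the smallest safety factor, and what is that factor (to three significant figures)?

In consistent units (E in GPa, α in ×10⁻⁶/K, σ_y in MPa):
  alloy S: E = 405.9, α = 4.02, σ_y = 402.0 → σ = 199 MPa, n = 2.02
  alloy G: E = 204.0, α = 17.3, σ_y = 310.0 → σ = 431 MPa, n = 0.719
  alloy U: E = 77.30, α = 1.33, σ_y = 924.0 → σ = 12.5 MPa, n = 73.7
  alloy V: E = 104.5, α = 19.5, σ_y = 232.0 → σ = 249 MPa, n = 0.933
Smallest n: alloy G with n = 0.719.

alloy G, n = 0.719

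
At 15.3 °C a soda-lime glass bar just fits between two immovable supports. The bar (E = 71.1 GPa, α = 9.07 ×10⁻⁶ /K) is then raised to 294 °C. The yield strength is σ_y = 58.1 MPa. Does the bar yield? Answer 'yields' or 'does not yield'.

yields

ΔT = 278.7 K. Constrained thermal stress σ = E·α·ΔT = 71.10×10³ MPa × 9.07×10⁻⁶ × 278.7 = 180 MPa (compressive).
Compare to σ_y = 58.1 MPa: σ ≥ σ_y, so it yields.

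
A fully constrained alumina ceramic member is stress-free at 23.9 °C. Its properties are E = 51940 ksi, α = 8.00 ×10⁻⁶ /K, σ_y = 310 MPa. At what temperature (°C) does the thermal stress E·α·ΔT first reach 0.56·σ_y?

84.5 °C

E = 51940 ksi = 358.1 GPa.
E·α·ΔT = 173.6 MPa ⇒ ΔT = 173.6 / (358.1×10³ × 8.00×10⁻⁶) = 60.60 K.
T = 23.9 + 60.60 = 84.50 °C.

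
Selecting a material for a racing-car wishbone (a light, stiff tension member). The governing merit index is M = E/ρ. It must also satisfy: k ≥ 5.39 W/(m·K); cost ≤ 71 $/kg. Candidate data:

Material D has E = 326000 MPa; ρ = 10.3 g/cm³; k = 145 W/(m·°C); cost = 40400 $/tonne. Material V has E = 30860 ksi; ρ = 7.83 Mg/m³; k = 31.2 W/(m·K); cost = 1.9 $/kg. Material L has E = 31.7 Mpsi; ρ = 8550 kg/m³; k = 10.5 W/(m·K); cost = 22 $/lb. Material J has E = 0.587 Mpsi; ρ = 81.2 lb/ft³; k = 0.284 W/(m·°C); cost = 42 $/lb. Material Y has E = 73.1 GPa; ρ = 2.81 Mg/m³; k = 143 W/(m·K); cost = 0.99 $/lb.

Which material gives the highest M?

material D

Screen on constraints: k ≥ 5.39 W/(m·K); cost ≤ 71 $/kg. Survivors: material D, material V, material L, material Y.
Putting every candidate on a common basis:
  material D: E = 326.0 GPa, ρ = 10300 kg/m³
  material V: E = 212.8 GPa, ρ = 7830 kg/m³
  material L: E = 218.6 GPa, ρ = 8550 kg/m³
  material Y: E = 73.10 GPa, ρ = 2810 kg/m³
  material D: M = 31.7 MN·m/kg
  material V: M = 27.2 MN·m/kg
  material Y: M = 26.0 MN·m/kg
  material L: M = 25.6 MN·m/kg
Highest index: material D.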